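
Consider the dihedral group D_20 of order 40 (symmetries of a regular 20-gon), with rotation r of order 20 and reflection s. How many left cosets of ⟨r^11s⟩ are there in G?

20

|⟨r^11s⟩| = 2 and |G| = 40.
By Lagrange, [G : H] = |G|/|H| = 40/2 = 20.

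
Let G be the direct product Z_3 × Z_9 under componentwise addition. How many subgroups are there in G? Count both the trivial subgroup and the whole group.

10

|G| = 27, so by Lagrange every subgroup order divides 27. Divisors: 1, 3, 9, 27.
Subgroups by order — order 1: 1; order 3: 4; order 9: 4; order 27: 1.
Total: 1 + 4 + 4 + 1 = 10.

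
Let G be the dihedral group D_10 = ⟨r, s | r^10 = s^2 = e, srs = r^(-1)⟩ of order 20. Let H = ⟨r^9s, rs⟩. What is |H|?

|⟨r^9s⟩| = 2 and |⟨rs⟩| = 2, so |H| is a multiple of lcm(2, 2) = 2 and divides |G| = 20.
Closing under the operation: H = {e, r^2, r^4, r^6, r^8, rs, r^3s, r^5s, r^7s, r^9s}, so |H| = 10.

10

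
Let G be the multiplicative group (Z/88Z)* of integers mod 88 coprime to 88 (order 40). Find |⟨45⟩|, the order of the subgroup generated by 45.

2

Compute successive powers of 45 mod 88: 45, 1; 45^2 ≡ 1 (mod 88).
So |⟨45⟩| = 2.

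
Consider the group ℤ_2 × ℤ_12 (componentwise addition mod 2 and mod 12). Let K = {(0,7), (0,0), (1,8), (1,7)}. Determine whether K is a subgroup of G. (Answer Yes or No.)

No

(0,7) ∈ K but its inverse (0,5) ∉ K, so K is not a subgroup.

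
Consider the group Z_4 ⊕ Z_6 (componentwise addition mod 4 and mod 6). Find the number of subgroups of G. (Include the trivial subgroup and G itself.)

16

|G| = 24, so by Lagrange every subgroup order divides 24. Divisors: 1, 2, 3, 4, 6, 8, 12, 24.
Subgroups by order — order 1: 1; order 2: 3; order 3: 1; order 4: 3; order 6: 3; order 8: 1; order 12: 3; order 24: 1.
Total: 1 + 3 + 1 + 3 + 3 + 1 + 3 + 1 = 16.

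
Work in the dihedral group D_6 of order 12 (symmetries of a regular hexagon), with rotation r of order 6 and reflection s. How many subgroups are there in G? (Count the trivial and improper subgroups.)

16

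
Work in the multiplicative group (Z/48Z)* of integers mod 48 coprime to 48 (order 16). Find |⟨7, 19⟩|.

|⟨7⟩| = 2 and |⟨19⟩| = 4, so |H| is a multiple of lcm(2, 4) = 4 and divides |G| = 16.
Closing under the operation: H = {1, 7, 13, 19, 25, 31, 37, 43}, so |H| = 8.

8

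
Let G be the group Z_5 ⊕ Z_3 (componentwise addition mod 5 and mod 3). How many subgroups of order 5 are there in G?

|G| = 15 and 5 | 15, so subgroups of order 5 are possible by Lagrange.
The subgroups of order 5 are: {(0,0), (1,0), (2,0), (3,0), (4,0)}.
So G has 1 subgroup of order 5.

1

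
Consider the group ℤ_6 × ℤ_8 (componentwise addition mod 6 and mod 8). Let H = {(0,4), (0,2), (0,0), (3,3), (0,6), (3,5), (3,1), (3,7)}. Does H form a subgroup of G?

|H| = 8 divides |G| = 48, consistent with Lagrange.
H contains the identity, every element's inverse is in H, and H is closed under +: it is a subgroup.
In fact H = ⟨(3,1)⟩.

Yes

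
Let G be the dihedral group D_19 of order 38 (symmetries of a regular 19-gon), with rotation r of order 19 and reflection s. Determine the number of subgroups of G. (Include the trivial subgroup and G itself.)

|G| = 38, so by Lagrange every subgroup order divides 38. Divisors: 1, 2, 19, 38.
Subgroups by order — order 1: 1; order 2: 19; order 19: 1; order 38: 1.
Total: 1 + 19 + 1 + 1 = 22.

22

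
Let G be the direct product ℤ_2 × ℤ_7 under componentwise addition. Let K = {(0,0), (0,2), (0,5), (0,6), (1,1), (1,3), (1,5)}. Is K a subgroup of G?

(1,5) ∈ K but its inverse (1,2) ∉ K, so K is not a subgroup.

No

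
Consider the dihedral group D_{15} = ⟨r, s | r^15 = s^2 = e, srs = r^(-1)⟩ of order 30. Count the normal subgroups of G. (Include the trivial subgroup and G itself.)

G has 28 subgroups. Checking conjugation-invariance by order — order 1: 1/1 normal; order 2: 0/15 normal; order 3: 1/1 normal; order 5: 1/1 normal; order 6: 0/5 normal; order 10: 0/3 normal; order 15: 1/1 normal; order 30: 1/1 normal.
Total normal subgroups: 5.

5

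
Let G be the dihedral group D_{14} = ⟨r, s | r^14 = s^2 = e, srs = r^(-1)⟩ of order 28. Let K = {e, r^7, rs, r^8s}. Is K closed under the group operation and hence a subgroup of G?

|K| = 4 divides |G| = 28, consistent with Lagrange.
K contains the identity, every element's inverse is in K, and K is closed under ·: it is a subgroup.

Yes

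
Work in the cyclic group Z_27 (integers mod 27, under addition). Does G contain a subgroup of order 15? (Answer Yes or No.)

15 does not divide |G| = 27, so by Lagrange no subgroup of order 15 exists.

No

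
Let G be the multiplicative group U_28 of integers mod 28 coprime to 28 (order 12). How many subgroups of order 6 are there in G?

|G| = 12 and 6 | 12, so subgroups of order 6 are possible by Lagrange.
The subgroups of order 6 are: {1, 9, 11, 15, 23, 25}; {1, 5, 9, 13, 17, 25}; {1, 3, 9, 19, 25, 27}.
So G has 3 subgroups of order 6.

3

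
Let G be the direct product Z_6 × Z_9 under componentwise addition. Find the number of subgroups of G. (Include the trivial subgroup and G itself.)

20

|G| = 54, so by Lagrange every subgroup order divides 54. Divisors: 1, 2, 3, 6, 9, 18, 27, 54.
Subgroups by order — order 1: 1; order 2: 1; order 3: 4; order 6: 4; order 9: 4; order 18: 4; order 27: 1; order 54: 1.
Total: 1 + 1 + 4 + 4 + 4 + 4 + 1 + 1 = 20.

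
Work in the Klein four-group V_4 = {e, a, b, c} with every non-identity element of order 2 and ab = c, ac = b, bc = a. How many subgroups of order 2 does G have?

|G| = 4 and 2 | 4, so subgroups of order 2 are possible by Lagrange.
The subgroups of order 2 are: {e, a}; {e, b}; {e, c}.
So G has 3 subgroups of order 2.

3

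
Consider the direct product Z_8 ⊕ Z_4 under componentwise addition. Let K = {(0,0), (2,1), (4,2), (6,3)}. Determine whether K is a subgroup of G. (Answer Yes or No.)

Yes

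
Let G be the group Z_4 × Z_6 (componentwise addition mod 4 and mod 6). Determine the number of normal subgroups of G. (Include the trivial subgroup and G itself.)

16

G is abelian, so every subgroup is normal.
G has 16 subgroups in total, hence 16 normal subgroups.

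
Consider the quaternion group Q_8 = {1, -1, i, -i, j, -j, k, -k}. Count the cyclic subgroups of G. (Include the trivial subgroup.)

Group the elements of G by the cyclic subgroup they generate; each cyclic subgroup of order d accounts for φ(d) elements.
Cyclic subgroups by order — order 1: 1; order 2: 1; order 4: 3.
Total: 5.

5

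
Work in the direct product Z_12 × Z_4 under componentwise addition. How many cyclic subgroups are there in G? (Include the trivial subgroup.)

A cyclic subgroup of order d is generated by each of its φ(d) elements of order d, so the cyclic subgroups of order d number (#elements of order d)/φ(d).
Cyclic subgroups by order — order 1: 1; order 2: 3; order 3: 1; order 4: 6; order 6: 3; order 12: 6.
Total: 20.

20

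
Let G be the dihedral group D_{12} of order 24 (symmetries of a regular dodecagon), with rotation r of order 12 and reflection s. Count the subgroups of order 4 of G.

7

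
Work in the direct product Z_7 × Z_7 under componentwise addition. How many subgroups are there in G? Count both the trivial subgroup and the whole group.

10

|G| = 49, so by Lagrange every subgroup order divides 49. Divisors: 1, 7, 49.
Subgroups by order — order 1: 1; order 7: 8; order 49: 1.
Total: 1 + 8 + 1 = 10.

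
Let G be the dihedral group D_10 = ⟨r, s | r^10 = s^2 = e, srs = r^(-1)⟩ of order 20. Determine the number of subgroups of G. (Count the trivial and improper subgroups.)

|G| = 20, so by Lagrange every subgroup order divides 20. Divisors: 1, 2, 4, 5, 10, 20.
Subgroups by order — order 1: 1; order 2: 11; order 4: 5; order 5: 1; order 10: 3; order 20: 1.
Total: 1 + 11 + 5 + 1 + 3 + 1 = 22.

22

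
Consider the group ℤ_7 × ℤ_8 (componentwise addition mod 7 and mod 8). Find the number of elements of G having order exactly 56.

An element (a,b) has order lcm(ord(a), ord(b)); count pairs with lcm equal to 56.
Enumerating gives 24 such elements.

24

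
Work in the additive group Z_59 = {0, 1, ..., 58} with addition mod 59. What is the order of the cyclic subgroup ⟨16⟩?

In Z_59, the order of an element a is n/gcd(a, n).
gcd(16, 59) = 1, so |⟨16⟩| = 59/1 = 59.

59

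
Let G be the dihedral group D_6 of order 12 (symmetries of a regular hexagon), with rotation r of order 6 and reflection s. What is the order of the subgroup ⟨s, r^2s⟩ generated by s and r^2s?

|⟨s⟩| = 2 and |⟨r^2s⟩| = 2, so |H| is a multiple of lcm(2, 2) = 2 and divides |G| = 12.
Closing under the operation: H = {e, r^2, r^4, s, r^2s, r^4s}, so |H| = 6.

6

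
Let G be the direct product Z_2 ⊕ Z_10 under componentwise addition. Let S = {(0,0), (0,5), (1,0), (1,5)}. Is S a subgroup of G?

|S| = 4 divides |G| = 20, consistent with Lagrange.
S contains the identity, every element's inverse is in S, and S is closed under +: it is a subgroup.

Yes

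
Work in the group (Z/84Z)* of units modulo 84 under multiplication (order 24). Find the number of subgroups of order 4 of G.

|G| = 24 and 4 | 24, so subgroups of order 4 are possible by Lagrange.
The subgroups of order 4 are: {1, 13, 29, 41}; {1, 13, 43, 55}; {1, 13, 71, 83}; {1, 29, 43, 71}; … (7 in all).
So G has 7 subgroups of order 4.

7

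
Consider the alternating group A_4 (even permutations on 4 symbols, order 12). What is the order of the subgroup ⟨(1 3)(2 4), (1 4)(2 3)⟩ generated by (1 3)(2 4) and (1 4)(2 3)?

4

|⟨(1 3)(2 4)⟩| = 2 and |⟨(1 4)(2 3)⟩| = 2, so |H| is a multiple of lcm(2, 2) = 2 and divides |G| = 12.
Closing under the operation: H = {e, (1 2)(3 4), (1 3)(2 4), (1 4)(2 3)}, so |H| = 4.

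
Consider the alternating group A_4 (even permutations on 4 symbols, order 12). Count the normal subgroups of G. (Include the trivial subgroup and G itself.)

G has 10 subgroups. Checking conjugation-invariance by order — order 1: 1/1 normal; order 2: 0/3 normal; order 3: 0/4 normal; order 4: 1/1 normal; order 12: 1/1 normal.
Total normal subgroups: 3.

3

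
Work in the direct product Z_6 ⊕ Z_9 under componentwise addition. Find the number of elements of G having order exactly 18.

An element (a,b) has order lcm(ord(a), ord(b)); count pairs with lcm equal to 18.
Enumerating gives 18 such elements.

18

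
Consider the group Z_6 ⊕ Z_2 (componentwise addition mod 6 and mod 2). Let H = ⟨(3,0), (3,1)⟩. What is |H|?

4

|⟨(3,0)⟩| = 2 and |⟨(3,1)⟩| = 2, so |H| is a multiple of lcm(2, 2) = 2 and divides |G| = 12.
Closing under the operation: H = {(0,0), (0,1), (3,0), (3,1)}, so |H| = 4.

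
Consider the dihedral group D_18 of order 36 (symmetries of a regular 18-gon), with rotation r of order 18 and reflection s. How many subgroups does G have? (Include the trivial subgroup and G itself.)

45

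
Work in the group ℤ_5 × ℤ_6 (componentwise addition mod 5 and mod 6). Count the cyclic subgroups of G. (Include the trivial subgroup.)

8

A cyclic subgroup of order d is generated by each of its φ(d) elements of order d, so the cyclic subgroups of order d number (#elements of order d)/φ(d).
Cyclic subgroups by order — order 1: 1; order 2: 1; order 3: 1; order 5: 1; order 6: 1; order 10: 1; order 15: 1; order 30: 1.
Total: 8.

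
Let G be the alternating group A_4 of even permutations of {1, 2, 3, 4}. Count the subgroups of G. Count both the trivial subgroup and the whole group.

10

|G| = 12, so by Lagrange every subgroup order divides 12. Divisors: 1, 2, 3, 4, 6, 12.
Subgroups by order — order 1: 1; order 2: 3; order 3: 4; order 4: 1; order 6: 0; order 12: 1.
Total: 1 + 3 + 4 + 1 + 0 + 1 = 10.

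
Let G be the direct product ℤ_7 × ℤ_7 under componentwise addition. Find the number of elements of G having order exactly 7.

An element (a,b) has order lcm(ord(a), ord(b)); count pairs with lcm equal to 7.
Enumerating gives 48 such elements.

48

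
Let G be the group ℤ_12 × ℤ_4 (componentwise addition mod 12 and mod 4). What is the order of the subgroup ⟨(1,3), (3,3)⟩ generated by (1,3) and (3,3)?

24

|⟨(1,3)⟩| = 12 and |⟨(3,3)⟩| = 4, so |H| is a multiple of lcm(12, 4) = 12 and divides |G| = 48.
Closing under the operation: H = {(0,0), (0,2), (1,1), (1,3), (2,0), (2,2), (3,1), (3,3), (4,0), (4,2), (5,1), (5,3), (6,0), (6,2), (7,1), (7,3), (8,0), (8,2), (9,1), (9,3), (10,0), (10,2), (11,1), (11,3)}, so |H| = 24.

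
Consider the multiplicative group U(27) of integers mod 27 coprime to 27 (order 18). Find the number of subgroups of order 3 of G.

|G| = 18 and 3 | 18, so subgroups of order 3 are possible by Lagrange.
The subgroups of order 3 are: {1, 10, 19}.
So G has 1 subgroup of order 3.

1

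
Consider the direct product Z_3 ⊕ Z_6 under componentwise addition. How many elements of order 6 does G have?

An element (a,b) has order lcm(ord(a), ord(b)); count pairs with lcm equal to 6.
Enumerating gives 8 such elements.

8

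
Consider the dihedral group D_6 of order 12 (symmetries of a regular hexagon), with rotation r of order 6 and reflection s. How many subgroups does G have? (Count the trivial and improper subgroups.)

16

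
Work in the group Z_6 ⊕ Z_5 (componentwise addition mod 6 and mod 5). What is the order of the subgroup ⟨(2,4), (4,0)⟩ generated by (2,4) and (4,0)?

15

|⟨(2,4)⟩| = 15 and |⟨(4,0)⟩| = 3, so |H| is a multiple of lcm(15, 3) = 15 and divides |G| = 30.
Closing under the operation: H = {(0,0), (0,1), (0,2), (0,3), (0,4), (2,0), (2,1), (2,2), (2,3), (2,4), (4,0), (4,1), (4,2), (4,3), (4,4)}, so |H| = 15.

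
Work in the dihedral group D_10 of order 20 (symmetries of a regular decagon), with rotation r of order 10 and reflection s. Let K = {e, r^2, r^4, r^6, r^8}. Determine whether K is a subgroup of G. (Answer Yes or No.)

|K| = 5 divides |G| = 20, consistent with Lagrange.
K contains the identity, every element's inverse is in K, and K is closed under ·: it is a subgroup.
In fact K = ⟨r^4⟩.

Yes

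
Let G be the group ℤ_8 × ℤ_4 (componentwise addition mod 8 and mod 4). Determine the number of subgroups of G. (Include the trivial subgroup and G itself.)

|G| = 32, so by Lagrange every subgroup order divides 32. Divisors: 1, 2, 4, 8, 16, 32.
Subgroups by order — order 1: 1; order 2: 3; order 4: 7; order 8: 7; order 16: 3; order 32: 1.
Total: 1 + 3 + 7 + 7 + 3 + 1 = 22.

22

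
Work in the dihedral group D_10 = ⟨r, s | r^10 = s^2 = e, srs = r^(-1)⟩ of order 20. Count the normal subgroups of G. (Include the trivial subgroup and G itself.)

7

G has 22 subgroups. Checking conjugation-invariance by order — order 1: 1/1 normal; order 2: 1/11 normal; order 4: 0/5 normal; order 5: 1/1 normal; order 10: 3/3 normal; order 20: 1/1 normal.
Total normal subgroups: 7.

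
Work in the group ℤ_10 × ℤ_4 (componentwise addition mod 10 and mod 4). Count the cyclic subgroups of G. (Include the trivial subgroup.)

Each element a generates a cyclic subgroup ⟨a⟩; distinct elements may generate the same one (a cyclic group of order d has φ(d) generators).
Cyclic subgroups by order — order 1: 1; order 2: 3; order 4: 2; order 5: 1; order 10: 3; order 20: 2.
Total: 12.

12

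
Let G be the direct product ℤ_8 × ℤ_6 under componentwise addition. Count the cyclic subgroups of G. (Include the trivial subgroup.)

16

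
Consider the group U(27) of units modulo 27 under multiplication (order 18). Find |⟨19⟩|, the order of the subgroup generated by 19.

Compute successive powers of 19 mod 27: 19, 10, 1; 19^3 ≡ 1 (mod 27).
So |⟨19⟩| = 3.

3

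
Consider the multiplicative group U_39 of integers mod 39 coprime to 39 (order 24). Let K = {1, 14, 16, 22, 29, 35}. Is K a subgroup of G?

Yes

|K| = 6 divides |G| = 24, consistent with Lagrange.
K contains the identity, every element's inverse is in K, and K is closed under ·: it is a subgroup.
In fact K = ⟨35⟩.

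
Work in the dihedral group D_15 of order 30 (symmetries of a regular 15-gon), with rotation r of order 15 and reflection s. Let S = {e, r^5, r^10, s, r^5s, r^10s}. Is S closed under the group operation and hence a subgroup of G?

Yes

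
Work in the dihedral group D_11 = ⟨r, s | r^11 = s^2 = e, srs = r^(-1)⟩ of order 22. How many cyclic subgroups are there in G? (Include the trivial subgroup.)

Group the elements of G by the cyclic subgroup they generate; each cyclic subgroup of order d accounts for φ(d) elements.
Cyclic subgroups by order — order 1: 1; order 2: 11; order 11: 1.
Total: 13.

13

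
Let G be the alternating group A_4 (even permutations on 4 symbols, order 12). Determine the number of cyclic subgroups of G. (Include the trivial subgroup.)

Group the elements of G by the cyclic subgroup they generate; each cyclic subgroup of order d accounts for φ(d) elements.
Cyclic subgroups by order — order 1: 1; order 2: 3; order 3: 4.
Total: 8.

8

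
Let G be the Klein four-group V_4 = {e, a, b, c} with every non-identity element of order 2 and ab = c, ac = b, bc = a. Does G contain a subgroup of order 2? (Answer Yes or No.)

2 | 4. A subgroup of order 2 is {e, a}.

Yes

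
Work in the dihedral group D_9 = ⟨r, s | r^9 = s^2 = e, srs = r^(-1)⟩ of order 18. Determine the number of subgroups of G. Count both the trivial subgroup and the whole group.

|G| = 18, so by Lagrange every subgroup order divides 18. Divisors: 1, 2, 3, 6, 9, 18.
Subgroups by order — order 1: 1; order 2: 9; order 3: 1; order 6: 3; order 9: 1; order 18: 1.
Total: 1 + 9 + 1 + 3 + 1 + 1 = 16.

16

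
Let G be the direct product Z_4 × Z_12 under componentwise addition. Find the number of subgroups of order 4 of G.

|G| = 48 and 4 | 48, so subgroups of order 4 are possible by Lagrange.
The subgroups of order 4 are: {(0,0), (0,3), (0,6), (0,9)}; {(0,0), (0,6), (2,0), (2,6)}; {(0,0), (0,6), (2,3), (2,9)}; {(0,0), (1,0), (2,0), (3,0)}; … (7 in all).
So G has 7 subgroups of order 4.

7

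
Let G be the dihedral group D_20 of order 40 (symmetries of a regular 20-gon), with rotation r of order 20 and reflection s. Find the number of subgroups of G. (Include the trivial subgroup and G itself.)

|G| = 40, so by Lagrange every subgroup order divides 40. Divisors: 1, 2, 4, 5, 8, 10, 20, 40.
Subgroups by order — order 1: 1; order 2: 21; order 4: 11; order 5: 1; order 8: 5; order 10: 5; order 20: 3; order 40: 1.
Total: 1 + 21 + 11 + 1 + 5 + 5 + 3 + 1 = 48.

48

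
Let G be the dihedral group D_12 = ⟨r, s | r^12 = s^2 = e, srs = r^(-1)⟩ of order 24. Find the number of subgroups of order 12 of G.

|G| = 24 and 12 | 24, so subgroups of order 12 are possible by Lagrange.
The subgroups of order 12 are: {e, r, r^2, r^3, r^4, r^5, r^6, r^7, r^8, r^9, r^10, r^11}; {e, r^2, r^4, r^6, r^8, r^10, s, r^2s, r^4s, r^6s, r^8s, r^10s}; {e, r^2, r^4, r^6, r^8, r^10, rs, r^3s, r^5s, r^7s, r^9s, r^11s}.
So G has 3 subgroups of order 12.

3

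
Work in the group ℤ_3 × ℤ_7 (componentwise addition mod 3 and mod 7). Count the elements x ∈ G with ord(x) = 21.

12

An element (a,b) has order lcm(ord(a), ord(b)); count pairs with lcm equal to 21.
Enumerating gives 12 such elements.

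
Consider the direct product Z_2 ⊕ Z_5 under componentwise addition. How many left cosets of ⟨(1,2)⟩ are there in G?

|⟨(1,2)⟩| = 10 and |G| = 10.
By Lagrange, [G : H] = |G|/|H| = 10/10 = 1.

1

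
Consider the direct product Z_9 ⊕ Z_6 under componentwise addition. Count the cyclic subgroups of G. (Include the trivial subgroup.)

16

A cyclic subgroup of order d is generated by each of its φ(d) elements of order d, so the cyclic subgroups of order d number (#elements of order d)/φ(d).
Cyclic subgroups by order — order 1: 1; order 2: 1; order 3: 4; order 6: 4; order 9: 3; order 18: 3.
Total: 16.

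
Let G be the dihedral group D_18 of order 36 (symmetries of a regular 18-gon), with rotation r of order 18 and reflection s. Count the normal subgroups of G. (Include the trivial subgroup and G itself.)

G has 45 subgroups. Checking conjugation-invariance by order — order 1: 1/1 normal; order 2: 1/19 normal; order 3: 1/1 normal; order 4: 0/9 normal; order 6: 1/7 normal; order 9: 1/1 normal; order 12: 0/3 normal; order 18: 3/3 normal; order 36: 1/1 normal.
Total normal subgroups: 9.

9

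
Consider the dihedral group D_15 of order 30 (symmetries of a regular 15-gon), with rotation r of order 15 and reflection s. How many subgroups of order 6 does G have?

5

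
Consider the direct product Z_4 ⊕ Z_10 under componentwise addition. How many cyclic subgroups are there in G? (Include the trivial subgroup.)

12

Group the elements of G by the cyclic subgroup they generate; each cyclic subgroup of order d accounts for φ(d) elements.
Cyclic subgroups by order — order 1: 1; order 2: 3; order 4: 2; order 5: 1; order 10: 3; order 20: 2.
Total: 12.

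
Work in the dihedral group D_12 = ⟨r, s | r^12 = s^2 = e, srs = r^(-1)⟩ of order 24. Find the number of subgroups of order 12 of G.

3

|G| = 24 and 12 | 24, so subgroups of order 12 are possible by Lagrange.
The subgroups of order 12 are: {e, r, r^2, r^3, r^4, r^5, r^6, r^7, r^8, r^9, r^10, r^11}; {e, r^2, r^4, r^6, r^8, r^10, s, r^2s, r^4s, r^6s, r^8s, r^10s}; {e, r^2, r^4, r^6, r^8, r^10, rs, r^3s, r^5s, r^7s, r^9s, r^11s}.
So G has 3 subgroups of order 12.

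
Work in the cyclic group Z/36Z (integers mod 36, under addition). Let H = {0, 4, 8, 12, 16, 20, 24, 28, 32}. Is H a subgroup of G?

|H| = 9 divides |G| = 36, consistent with Lagrange.
H contains the identity, every element's inverse is in H, and H is closed under +: it is a subgroup.
In fact H = ⟨32⟩.

Yes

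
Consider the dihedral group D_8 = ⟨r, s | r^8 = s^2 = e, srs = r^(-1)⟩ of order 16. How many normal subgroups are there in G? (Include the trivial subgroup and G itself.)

7

G has 19 subgroups. Checking conjugation-invariance by order — order 1: 1/1 normal; order 2: 1/9 normal; order 4: 1/5 normal; order 8: 3/3 normal; order 16: 1/1 normal.
Total normal subgroups: 7.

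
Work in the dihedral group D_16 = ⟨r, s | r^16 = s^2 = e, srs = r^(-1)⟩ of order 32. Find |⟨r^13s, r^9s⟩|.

8

|⟨r^13s⟩| = 2 and |⟨r^9s⟩| = 2, so |H| is a multiple of lcm(2, 2) = 2 and divides |G| = 32.
Closing under the operation: H = {e, r^4, r^8, r^12, rs, r^5s, r^9s, r^13s}, so |H| = 8.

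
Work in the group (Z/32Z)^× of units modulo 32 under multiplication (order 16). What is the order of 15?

Compute successive powers of 15 mod 32: 15, 1; 15^2 ≡ 1 (mod 32).
So |⟨15⟩| = 2.

2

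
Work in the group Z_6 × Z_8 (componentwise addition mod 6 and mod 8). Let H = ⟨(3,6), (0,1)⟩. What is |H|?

|⟨(3,6)⟩| = 4 and |⟨(0,1)⟩| = 8, so |H| is a multiple of lcm(4, 8) = 8 and divides |G| = 48.
Closing under the operation: H = {(0,0), (0,1), (0,2), (0,3), (0,4), (0,5), (0,6), (0,7), (3,0), (3,1), (3,2), (3,3), (3,4), (3,5), (3,6), (3,7)}, so |H| = 16.

16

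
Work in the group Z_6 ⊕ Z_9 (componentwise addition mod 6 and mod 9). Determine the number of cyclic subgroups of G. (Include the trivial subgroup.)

Group the elements of G by the cyclic subgroup they generate; each cyclic subgroup of order d accounts for φ(d) elements.
Cyclic subgroups by order — order 1: 1; order 2: 1; order 3: 4; order 6: 4; order 9: 3; order 18: 3.
Total: 16.

16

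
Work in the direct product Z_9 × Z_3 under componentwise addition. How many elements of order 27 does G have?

An element (a,b) has order lcm(ord(a), ord(b)); count pairs with lcm equal to 27.
Enumerating gives 0 such elements.

0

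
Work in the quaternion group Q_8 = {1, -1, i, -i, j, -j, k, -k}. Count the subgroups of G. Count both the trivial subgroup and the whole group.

6

|G| = 8, so by Lagrange every subgroup order divides 8. Divisors: 1, 2, 4, 8.
Subgroups by order — order 1: 1; order 2: 1; order 4: 3; order 8: 1.
Total: 1 + 1 + 3 + 1 = 6.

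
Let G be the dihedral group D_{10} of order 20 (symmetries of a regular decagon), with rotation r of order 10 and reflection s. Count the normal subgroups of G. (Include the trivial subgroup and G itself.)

G has 22 subgroups. Checking conjugation-invariance by order — order 1: 1/1 normal; order 2: 1/11 normal; order 4: 0/5 normal; order 5: 1/1 normal; order 10: 3/3 normal; order 20: 1/1 normal.
Total normal subgroups: 7.

7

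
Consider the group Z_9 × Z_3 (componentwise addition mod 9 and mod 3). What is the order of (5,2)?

The order of (5,2) in Z_9 × Z_3 is lcm(ord(5) in Z_9, ord(2) in Z_3).
ord(5) = 9 and ord(2) = 3, so |⟨(5,2)⟩| = lcm(9, 3) = 9.

9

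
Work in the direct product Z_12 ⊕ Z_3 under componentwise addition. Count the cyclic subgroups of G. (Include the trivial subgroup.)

A cyclic subgroup of order d is generated by each of its φ(d) elements of order d, so the cyclic subgroups of order d number (#elements of order d)/φ(d).
Cyclic subgroups by order — order 1: 1; order 2: 1; order 3: 4; order 4: 1; order 6: 4; order 12: 4.
Total: 15.

15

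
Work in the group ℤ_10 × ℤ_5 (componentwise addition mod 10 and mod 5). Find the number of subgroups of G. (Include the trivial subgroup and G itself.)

16

|G| = 50, so by Lagrange every subgroup order divides 50. Divisors: 1, 2, 5, 10, 25, 50.
Subgroups by order — order 1: 1; order 2: 1; order 5: 6; order 10: 6; order 25: 1; order 50: 1.
Total: 1 + 1 + 6 + 6 + 1 + 1 = 16.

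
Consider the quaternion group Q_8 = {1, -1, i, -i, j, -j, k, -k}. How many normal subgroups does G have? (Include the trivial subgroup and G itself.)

G has 6 subgroups. Checking conjugation-invariance by order — order 1: 1/1 normal; order 2: 1/1 normal; order 4: 3/3 normal; order 8: 1/1 normal.
Total normal subgroups: 6.

6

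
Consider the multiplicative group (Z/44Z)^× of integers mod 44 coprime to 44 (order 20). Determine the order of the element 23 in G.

Compute successive powers of 23 mod 44: 23, 1; 23^2 ≡ 1 (mod 44).
So |⟨23⟩| = 2.

2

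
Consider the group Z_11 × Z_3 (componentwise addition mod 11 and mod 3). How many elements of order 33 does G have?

20

An element (a,b) has order lcm(ord(a), ord(b)); count pairs with lcm equal to 33.
Enumerating gives 20 such elements.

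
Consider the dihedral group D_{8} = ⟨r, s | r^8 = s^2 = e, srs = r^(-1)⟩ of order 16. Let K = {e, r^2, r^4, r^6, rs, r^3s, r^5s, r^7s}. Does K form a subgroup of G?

Yes

|K| = 8 divides |G| = 16, consistent with Lagrange.
K contains the identity, every element's inverse is in K, and K is closed under ·: it is a subgroup.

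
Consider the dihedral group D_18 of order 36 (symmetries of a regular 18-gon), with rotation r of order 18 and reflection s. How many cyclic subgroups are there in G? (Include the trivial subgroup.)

24

Each element a generates a cyclic subgroup ⟨a⟩; distinct elements may generate the same one (a cyclic group of order d has φ(d) generators).
Cyclic subgroups by order — order 1: 1; order 2: 19; order 3: 1; order 6: 1; order 9: 1; order 18: 1.
Total: 24.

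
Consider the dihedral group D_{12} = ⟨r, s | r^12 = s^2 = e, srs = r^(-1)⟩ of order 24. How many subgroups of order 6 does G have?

|G| = 24 and 6 | 24, so subgroups of order 6 are possible by Lagrange.
The subgroups of order 6 are: {e, r^2, r^4, r^6, r^8, r^10}; {e, r^4, r^8, r^2s, r^6s, r^10s}; {e, r^4, r^8, r^3s, r^7s, r^11s}; {e, r^4, r^8, s, r^4s, r^8s}; … (5 in all).
So G has 5 subgroups of order 6.

5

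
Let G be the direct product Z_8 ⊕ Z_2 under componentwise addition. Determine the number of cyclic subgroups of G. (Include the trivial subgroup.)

Group the elements of G by the cyclic subgroup they generate; each cyclic subgroup of order d accounts for φ(d) elements.
Cyclic subgroups by order — order 1: 1; order 2: 3; order 4: 2; order 8: 2.
Total: 8.

8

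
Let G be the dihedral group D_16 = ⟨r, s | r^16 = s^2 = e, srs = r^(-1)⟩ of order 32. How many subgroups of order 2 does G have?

|G| = 32 and 2 | 32, so subgroups of order 2 are possible by Lagrange.
The subgroups of order 2 are: {e, r^10s}; {e, r^11s}; {e, r^12s}; {e, r^13s}; … (17 in all).
So G has 17 subgroups of order 2.

17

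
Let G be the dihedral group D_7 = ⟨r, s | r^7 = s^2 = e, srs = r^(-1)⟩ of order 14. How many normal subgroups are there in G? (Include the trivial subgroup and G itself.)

G has 10 subgroups. Checking conjugation-invariance by order — order 1: 1/1 normal; order 2: 0/7 normal; order 7: 1/1 normal; order 14: 1/1 normal.
Total normal subgroups: 3.

3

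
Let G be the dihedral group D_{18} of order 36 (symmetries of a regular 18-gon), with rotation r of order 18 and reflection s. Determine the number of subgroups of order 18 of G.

|G| = 36 and 18 | 36, so subgroups of order 18 are possible by Lagrange.
The subgroups of order 18 are: {e, r, r^2, r^3, r^4, r^5, r^6, r^7, r^8, r^9, r^10, r^11, r^12, r^13, r^14, r^15, r^16, r^17}; {e, r^2, r^4, r^6, r^8, r^10, r^12, r^14, r^16, s, r^2s, r^4s, r^6s, r^8s, r^10s, r^12s, r^14s, r^16s}; {e, r^2, r^4, r^6, r^8, r^10, r^12, r^14, r^16, rs, r^3s, r^5s, r^7s, r^9s, r^11s, r^13s, r^15s, r^17s}.
So G has 3 subgroups of order 18.

3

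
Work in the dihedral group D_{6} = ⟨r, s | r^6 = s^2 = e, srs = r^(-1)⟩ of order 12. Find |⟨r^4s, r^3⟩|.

|⟨r^4s⟩| = 2 and |⟨r^3⟩| = 2, so |H| is a multiple of lcm(2, 2) = 2 and divides |G| = 12.
Closing under the operation: H = {e, r^3, rs, r^4s}, so |H| = 4.

4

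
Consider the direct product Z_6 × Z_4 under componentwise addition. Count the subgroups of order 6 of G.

3

|G| = 24 and 6 | 24, so subgroups of order 6 are possible by Lagrange.
The subgroups of order 6 are: {(0,0), (0,2), (2,0), (2,2), (4,0), (4,2)}; {(0,0), (1,0), (2,0), (3,0), (4,0), (5,0)}; {(0,0), (1,2), (2,0), (3,2), (4,0), (5,2)}.
So G has 3 subgroups of order 6.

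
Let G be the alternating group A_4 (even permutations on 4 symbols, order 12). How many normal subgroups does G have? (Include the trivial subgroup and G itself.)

G has 10 subgroups. Checking conjugation-invariance by order — order 1: 1/1 normal; order 2: 0/3 normal; order 3: 0/4 normal; order 4: 1/1 normal; order 12: 1/1 normal.
Total normal subgroups: 3.

3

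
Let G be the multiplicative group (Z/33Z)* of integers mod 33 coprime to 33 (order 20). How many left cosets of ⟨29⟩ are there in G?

2

|⟨29⟩| = 10 and |G| = 20.
By Lagrange, [G : H] = |G|/|H| = 20/10 = 2.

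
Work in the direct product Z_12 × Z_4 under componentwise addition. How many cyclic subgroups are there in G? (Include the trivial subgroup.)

20

Each element a generates a cyclic subgroup ⟨a⟩; distinct elements may generate the same one (a cyclic group of order d has φ(d) generators).
Cyclic subgroups by order — order 1: 1; order 2: 3; order 3: 1; order 4: 6; order 6: 3; order 12: 6.
Total: 20.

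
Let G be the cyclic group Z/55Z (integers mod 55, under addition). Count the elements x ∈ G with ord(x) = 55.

In a cyclic group of order 55, the number of elements of order d (for d | 55) is φ(d).
φ(55) = 40.

40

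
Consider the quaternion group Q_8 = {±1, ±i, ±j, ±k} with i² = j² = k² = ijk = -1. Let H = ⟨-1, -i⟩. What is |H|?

4

|⟨-1⟩| = 2 and |⟨-i⟩| = 4, so |H| is a multiple of lcm(2, 4) = 4 and divides |G| = 8.
Closing under the operation: H = {1, -1, i, -i}, so |H| = 4.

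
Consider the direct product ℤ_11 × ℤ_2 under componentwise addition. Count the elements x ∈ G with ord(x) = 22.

10

An element (a,b) has order lcm(ord(a), ord(b)); count pairs with lcm equal to 22.
Enumerating gives 10 such elements.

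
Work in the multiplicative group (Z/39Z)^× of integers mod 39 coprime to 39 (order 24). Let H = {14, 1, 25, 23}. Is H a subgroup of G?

No

23 ∈ H but its inverse 17 ∉ H, so H is not a subgroup.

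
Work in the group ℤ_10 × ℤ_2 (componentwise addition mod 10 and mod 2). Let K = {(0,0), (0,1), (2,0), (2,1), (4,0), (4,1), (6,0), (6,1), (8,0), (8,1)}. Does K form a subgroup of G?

Yes

|K| = 10 divides |G| = 20, consistent with Lagrange.
K contains the identity, every element's inverse is in K, and K is closed under +: it is a subgroup.
In fact K = ⟨(2,1)⟩.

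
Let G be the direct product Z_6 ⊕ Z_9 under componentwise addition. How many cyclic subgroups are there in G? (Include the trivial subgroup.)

A cyclic subgroup of order d is generated by each of its φ(d) elements of order d, so the cyclic subgroups of order d number (#elements of order d)/φ(d).
Cyclic subgroups by order — order 1: 1; order 2: 1; order 3: 4; order 6: 4; order 9: 3; order 18: 3.
Total: 16.

16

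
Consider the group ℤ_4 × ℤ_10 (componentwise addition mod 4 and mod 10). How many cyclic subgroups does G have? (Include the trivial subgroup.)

12

A cyclic subgroup of order d is generated by each of its φ(d) elements of order d, so the cyclic subgroups of order d number (#elements of order d)/φ(d).
Cyclic subgroups by order — order 1: 1; order 2: 3; order 4: 2; order 5: 1; order 10: 3; order 20: 2.
Total: 12.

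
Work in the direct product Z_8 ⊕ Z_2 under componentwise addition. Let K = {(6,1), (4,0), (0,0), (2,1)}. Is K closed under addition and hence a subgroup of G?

Yes

|K| = 4 divides |G| = 16, consistent with Lagrange.
K contains the identity, every element's inverse is in K, and K is closed under +: it is a subgroup.
In fact K = ⟨(6,1)⟩.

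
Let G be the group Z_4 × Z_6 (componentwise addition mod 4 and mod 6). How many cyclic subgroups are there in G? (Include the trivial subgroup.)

Group the elements of G by the cyclic subgroup they generate; each cyclic subgroup of order d accounts for φ(d) elements.
Cyclic subgroups by order — order 1: 1; order 2: 3; order 3: 1; order 4: 2; order 6: 3; order 12: 2.
Total: 12.

12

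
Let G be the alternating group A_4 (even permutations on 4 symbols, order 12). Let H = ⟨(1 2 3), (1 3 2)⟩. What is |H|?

|⟨(1 2 3)⟩| = 3 and |⟨(1 3 2)⟩| = 3, so |H| is a multiple of lcm(3, 3) = 3 and divides |G| = 12.
Closing under the operation: H = {e, (1 2 3), (1 3 2)}, so |H| = 3.

3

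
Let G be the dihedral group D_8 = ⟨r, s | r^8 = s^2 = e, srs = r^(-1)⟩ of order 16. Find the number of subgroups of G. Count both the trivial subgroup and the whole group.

|G| = 16, so by Lagrange every subgroup order divides 16. Divisors: 1, 2, 4, 8, 16.
Subgroups by order — order 1: 1; order 2: 9; order 4: 5; order 8: 3; order 16: 1.
Total: 1 + 9 + 5 + 3 + 1 = 19.

19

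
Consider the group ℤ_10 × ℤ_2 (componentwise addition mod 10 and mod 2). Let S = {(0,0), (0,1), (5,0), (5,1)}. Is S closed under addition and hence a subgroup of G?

|S| = 4 divides |G| = 20, consistent with Lagrange.
S contains the identity, every element's inverse is in S, and S is closed under +: it is a subgroup.

Yes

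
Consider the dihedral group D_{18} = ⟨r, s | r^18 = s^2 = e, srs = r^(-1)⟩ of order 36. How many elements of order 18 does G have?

6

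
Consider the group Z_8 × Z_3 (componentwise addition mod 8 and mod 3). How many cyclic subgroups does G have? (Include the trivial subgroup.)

8

A cyclic subgroup of order d is generated by each of its φ(d) elements of order d, so the cyclic subgroups of order d number (#elements of order d)/φ(d).
Cyclic subgroups by order — order 1: 1; order 2: 1; order 3: 1; order 4: 1; order 6: 1; order 8: 1; order 12: 1; order 24: 1.
Total: 8.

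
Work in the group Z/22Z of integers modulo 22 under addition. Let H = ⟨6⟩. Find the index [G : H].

2

|⟨6⟩| = 11 and |G| = 22.
By Lagrange, [G : H] = |G|/|H| = 22/11 = 2.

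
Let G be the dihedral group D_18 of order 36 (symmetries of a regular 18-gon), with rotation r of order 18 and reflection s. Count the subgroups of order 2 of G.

|G| = 36 and 2 | 36, so subgroups of order 2 are possible by Lagrange.
The subgroups of order 2 are: {e, r^10s}; {e, r^11s}; {e, r^12s}; {e, r^13s}; … (19 in all).
So G has 19 subgroups of order 2.

19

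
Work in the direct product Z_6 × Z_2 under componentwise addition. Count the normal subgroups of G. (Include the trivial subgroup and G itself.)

10

G is abelian, so every subgroup is normal.
G has 10 subgroups in total, hence 10 normal subgroups.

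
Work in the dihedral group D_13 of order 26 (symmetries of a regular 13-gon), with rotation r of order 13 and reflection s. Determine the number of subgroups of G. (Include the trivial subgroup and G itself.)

16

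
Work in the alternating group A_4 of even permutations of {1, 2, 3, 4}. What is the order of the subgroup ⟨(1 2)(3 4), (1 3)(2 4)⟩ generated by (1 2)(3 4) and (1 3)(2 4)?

4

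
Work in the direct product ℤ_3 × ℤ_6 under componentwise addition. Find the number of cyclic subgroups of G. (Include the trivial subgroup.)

A cyclic subgroup of order d is generated by each of its φ(d) elements of order d, so the cyclic subgroups of order d number (#elements of order d)/φ(d).
Cyclic subgroups by order — order 1: 1; order 2: 1; order 3: 4; order 6: 4.
Total: 10.

10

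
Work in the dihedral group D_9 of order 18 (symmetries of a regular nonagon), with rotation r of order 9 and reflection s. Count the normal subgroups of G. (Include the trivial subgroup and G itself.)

4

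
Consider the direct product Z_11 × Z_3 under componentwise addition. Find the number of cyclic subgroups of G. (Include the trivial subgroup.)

4

Each element a generates a cyclic subgroup ⟨a⟩; distinct elements may generate the same one (a cyclic group of order d has φ(d) generators).
Cyclic subgroups by order — order 1: 1; order 3: 1; order 11: 1; order 33: 1.
Total: 4.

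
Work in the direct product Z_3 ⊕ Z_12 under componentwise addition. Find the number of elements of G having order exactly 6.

8

An element (a,b) has order lcm(ord(a), ord(b)); count pairs with lcm equal to 6.
Enumerating gives 8 such elements.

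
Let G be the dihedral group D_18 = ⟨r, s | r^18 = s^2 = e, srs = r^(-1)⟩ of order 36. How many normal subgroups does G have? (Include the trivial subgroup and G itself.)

G has 45 subgroups. Checking conjugation-invariance by order — order 1: 1/1 normal; order 2: 1/19 normal; order 3: 1/1 normal; order 4: 0/9 normal; order 6: 1/7 normal; order 9: 1/1 normal; order 12: 0/3 normal; order 18: 3/3 normal; order 36: 1/1 normal.
Total normal subgroups: 9.

9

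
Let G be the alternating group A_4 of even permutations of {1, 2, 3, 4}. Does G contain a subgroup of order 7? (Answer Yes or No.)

7 does not divide |G| = 12, so by Lagrange no subgroup of order 7 exists.

No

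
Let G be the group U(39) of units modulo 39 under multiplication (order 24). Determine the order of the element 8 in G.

4

Compute successive powers of 8 mod 39: 8, 25, 5, 1; 8^4 ≡ 1 (mod 39).
So |⟨8⟩| = 4.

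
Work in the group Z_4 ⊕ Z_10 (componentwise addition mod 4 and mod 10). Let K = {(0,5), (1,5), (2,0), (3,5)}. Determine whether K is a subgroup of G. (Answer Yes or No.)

No

The identity (0,0) ∉ K, so K is not a subgroup.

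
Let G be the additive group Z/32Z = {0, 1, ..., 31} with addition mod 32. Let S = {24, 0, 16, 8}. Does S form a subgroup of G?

Yes

|S| = 4 divides |G| = 32, consistent with Lagrange.
S contains the identity, every element's inverse is in S, and S is closed under +: it is a subgroup.
In fact S = ⟨8⟩.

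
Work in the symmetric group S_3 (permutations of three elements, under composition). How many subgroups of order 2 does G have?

|G| = 6 and 2 | 6, so subgroups of order 2 are possible by Lagrange.
The subgroups of order 2 are: {e, (1 2)}; {e, (1 3)}; {e, (2 3)}.
So G has 3 subgroups of order 2.

3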